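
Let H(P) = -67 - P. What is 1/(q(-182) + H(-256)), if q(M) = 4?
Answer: 1/193 ≈ 0.0051813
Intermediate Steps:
1/(q(-182) + H(-256)) = 1/(4 + (-67 - 1*(-256))) = 1/(4 + (-67 + 256)) = 1/(4 + 189) = 1/193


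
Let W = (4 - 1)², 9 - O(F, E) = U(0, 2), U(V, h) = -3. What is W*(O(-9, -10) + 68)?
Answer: 720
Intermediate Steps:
O(F, E) = 12 (O(F, E) = 9 - 1*(-3) = 9 + 3 = 12)
W = 9 (W = 3² = 9)
W*(O(-9, -10) + 68) = 9*(12 + 68) = 9*80 = 720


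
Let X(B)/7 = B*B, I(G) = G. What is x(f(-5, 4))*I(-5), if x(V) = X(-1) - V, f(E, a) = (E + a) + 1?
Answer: -35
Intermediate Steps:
f(E, a) = 1 + E + a
X(B) = 7*B**2 (X(B) = 7*(B*B) = 7*B**2)
x(V) = 7 - V (x(V) = 7*(-1)**2 - V = 7*1 - V = 7 - V)
x(f(-5, 4))*I(-5) = (7 - (1 - 5 + 4))*(-5) = (7 - 1*0)*(-5) = (7 + 0)*(-5) = 7*(-5) = -35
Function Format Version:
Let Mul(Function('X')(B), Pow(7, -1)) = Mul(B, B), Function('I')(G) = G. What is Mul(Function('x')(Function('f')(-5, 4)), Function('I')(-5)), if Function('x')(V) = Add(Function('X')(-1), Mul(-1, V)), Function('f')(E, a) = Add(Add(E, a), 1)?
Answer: -35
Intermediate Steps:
Function('f')(E, a) = Add(1, E, a)
Function('X')(B) = Mul(7, Pow(B, 2)) (Function('X')(B) = Mul(7, Mul(B, B)) = Mul(7, Pow(B, 2)))
Function('x')(V) = Add(7, Mul(-1, V)) (Function('x')(V) = Add(Mul(7, Pow(-1, 2)), Mul(-1, V)) = Add(Mul(7, 1), Mul(-1, V)) = Add(7, Mul(-1, V)))
Mul(Function('x')(Function('f')(-5, 4)), Function('I')(-5)) = Mul(Add(7, Mul(-1, Add(1, -5, 4))), -5) = Mul(Add(7, Mul(-1, 0)), -5) = Mul(Add(7, 0), -5) = Mul(7, -5) = -35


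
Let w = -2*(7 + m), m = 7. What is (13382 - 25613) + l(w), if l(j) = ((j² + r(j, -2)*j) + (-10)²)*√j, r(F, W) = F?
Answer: -12231 + 3336*I*√7 ≈ -12231.0 + 8826.2*I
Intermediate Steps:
w = -28 (w = -2*(7 + 7) = -2*14 = -28)
l(j) = √j*(100 + 2*j²) (l(j) = ((j² + j*j) + (-10)²)*√j = ((j² + j²) + 100)*√j = (2*j² + 100)*√j = (100 + 2*j²)*√j = √j*(100 + 2*j²))
(13382 - 25613) + l(w) = (13382 - 25613) + 2*√(-28)*(50 + (-28)²) = -12231 + 2*(2*I*√7)*(50 + 784) = -12231 + 2*(2*I*√7)*834 = -12231 + 3336*I*√7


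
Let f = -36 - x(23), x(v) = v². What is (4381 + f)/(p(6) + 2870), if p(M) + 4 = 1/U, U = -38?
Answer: 145008/108907 ≈ 1.3315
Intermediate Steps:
p(M) = -153/38 (p(M) = -4 + 1/(-38) = -4 - 1/38 = -153/38)
f = -565 (f = -36 - 1*23² = -36 - 1*529 = -36 - 529 = -565)
(4381 + f)/(p(6) + 2870) = (4381 - 565)/(-153/38 + 2870) = 3816/(108907/38) = 3816*(38/108907) = 145008/108907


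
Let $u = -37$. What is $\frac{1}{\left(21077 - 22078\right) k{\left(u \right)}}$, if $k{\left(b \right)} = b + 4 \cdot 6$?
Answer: $\frac{1}{13013} \approx 7.6846 \cdot 10^{-5}$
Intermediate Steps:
$k{\left(b \right)} = 24 + b$ ($k{\left(b \right)} = b + 24 = 24 + b$)
$\frac{1}{\left(21077 - 22078\right) k{\left(u \right)}} = \frac{1}{\left(21077 - 22078\right) \left(24 - 37\right)} = \frac{1}{\left(-1001\right) \left(-13\right)} = \left(- \frac{1}{1001}\right) \left(- \frac{1}{13}\right) = \frac{1}{13013}$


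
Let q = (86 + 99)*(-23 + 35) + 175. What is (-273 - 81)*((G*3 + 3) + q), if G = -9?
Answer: -839334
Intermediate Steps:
q = 2395 (q = 185*12 + 175 = 2220 + 175 = 2395)
(-273 - 81)*((G*3 + 3) + q) = (-273 - 81)*((-9*3 + 3) + 2395) = -354*((-27 + 3) + 2395) = -354*(-24 + 2395) = -354*2371 = -839334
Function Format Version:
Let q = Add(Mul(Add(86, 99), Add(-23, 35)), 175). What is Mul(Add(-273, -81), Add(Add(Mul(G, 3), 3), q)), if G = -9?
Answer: -839334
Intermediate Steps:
q = 2395 (q = Add(Mul(185, 12), 175) = Add(2220, 175) = 2395)
Mul(Add(-273, -81), Add(Add(Mul(G, 3), 3), q)) = Mul(Add(-273, -81), Add(Add(Mul(-9, 3), 3), 2395)) = Mul(-354, Add(Add(-27, 3), 2395)) = Mul(-354, Add(-24, 2395)) = Mul(-354, 2371) = -839334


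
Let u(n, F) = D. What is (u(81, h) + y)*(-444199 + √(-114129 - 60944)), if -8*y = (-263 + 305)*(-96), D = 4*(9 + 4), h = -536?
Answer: -246974644 + 556*I*√175073 ≈ -2.4697e+8 + 2.3264e+5*I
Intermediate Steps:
D = 52 (D = 4*13 = 52)
u(n, F) = 52
y = 504 (y = -(-263 + 305)*(-96)/8 = -21*(-96)/4 = -⅛*(-4032) = 504)
(u(81, h) + y)*(-444199 + √(-114129 - 60944)) = (52 + 504)*(-444199 + √(-114129 - 60944)) = 556*(-444199 + √(-175073)) = 556*(-444199 + I*√175073) = -246974644 + 556*I*√175073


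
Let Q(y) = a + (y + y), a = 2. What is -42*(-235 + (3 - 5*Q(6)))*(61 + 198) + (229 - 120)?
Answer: 3285265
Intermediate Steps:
Q(y) = 2 + 2*y (Q(y) = 2 + (y + y) = 2 + 2*y)
-42*(-235 + (3 - 5*Q(6)))*(61 + 198) + (229 - 120) = -42*(-235 + (3 - 5*(2 + 2*6)))*(61 + 198) + (229 - 120) = -42*(-235 + (3 - 5*(2 + 12)))*259 + 109 = -42*(-235 + (3 - 5*14))*259 + 109 = -42*(-235 + (3 - 70))*259 + 109 = -42*(-235 - 67)*259 + 109 = -(-12684)*259 + 109 = -42*(-78218) + 109 = 3285156 + 109 = 3285265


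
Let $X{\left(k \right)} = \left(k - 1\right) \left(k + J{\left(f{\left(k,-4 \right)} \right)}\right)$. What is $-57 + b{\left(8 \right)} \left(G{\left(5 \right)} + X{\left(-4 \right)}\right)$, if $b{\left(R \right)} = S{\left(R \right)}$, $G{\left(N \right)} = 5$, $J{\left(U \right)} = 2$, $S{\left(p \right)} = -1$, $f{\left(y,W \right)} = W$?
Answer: $-72$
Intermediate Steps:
$b{\left(R \right)} = -1$
$X{\left(k \right)} = \left(-1 + k\right) \left(2 + k\right)$ ($X{\left(k \right)} = \left(k - 1\right) \left(k + 2\right) = \left(-1 + k\right) \left(2 + k\right)$)
$-57 + b{\left(8 \right)} \left(G{\left(5 \right)} + X{\left(-4 \right)}\right) = -57 - \left(5 - \left(6 - 16\right)\right) = -57 - \left(5 - -10\right) = -57 - \left(5 + 10\right) = -57 - 15 = -72$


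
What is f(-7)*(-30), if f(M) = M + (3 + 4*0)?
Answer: 120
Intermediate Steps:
f(M) = 3 + M (f(M) = M + (3 + 0) = M + 3 = 3 + M)
f(-7)*(-30) = (3 - 7)*(-30) = -4*(-30) = 120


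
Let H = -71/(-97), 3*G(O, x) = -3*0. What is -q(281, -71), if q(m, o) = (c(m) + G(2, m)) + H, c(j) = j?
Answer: -27328/97 ≈ -281.73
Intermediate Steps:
G(O, x) = 0 (G(O, x) = (-3*0)/3 = (⅓)*0 = 0)
H = 71/97 (H = -71*(-1/97) = 71/97 ≈ 0.73196)
q(m, o) = 71/97 + m (q(m, o) = (m + 0) + 71/97 = m + 71/97 = 71/97 + m)
-q(281, -71) = -(71/97 + 281) = -1*27328/97 = -27328/97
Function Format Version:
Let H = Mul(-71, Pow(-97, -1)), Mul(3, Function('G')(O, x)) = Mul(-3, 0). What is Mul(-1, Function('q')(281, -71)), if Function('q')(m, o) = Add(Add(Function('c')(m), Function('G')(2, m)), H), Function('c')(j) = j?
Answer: Rational(-27328, 97) ≈ -281.73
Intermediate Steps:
Function('G')(O, x) = 0 (Function('G')(O, x) = Mul(Rational(1, 3), Mul(-3, 0)) = Mul(Rational(1, 3), 0) = 0)
H = Rational(71, 97) (H = Mul(-71, Rational(-1, 97)) = Rational(71, 97) ≈ 0.73196)
Function('q')(m, o) = Add(Rational(71, 97), m) (Function('q')(m, o) = Add(Add(m, 0), Rational(71, 97)) = Add(m, Rational(71, 97)) = Add(Rational(71, 97), m))
Mul(-1, Function('q')(281, -71)) = Mul(-1, Add(Rational(71, 97), 281)) = Mul(-1, Rational(27328, 97)) = Rational(-27328, 97)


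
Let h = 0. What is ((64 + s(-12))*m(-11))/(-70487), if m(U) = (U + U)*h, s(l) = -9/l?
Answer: 0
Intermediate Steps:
m(U) = 0 (m(U) = (U + U)*0 = (2*U)*0 = 0)
((64 + s(-12))*m(-11))/(-70487) = ((64 - 9/(-12))*0)/(-70487) = ((64 - 9*(-1/12))*0)*(-1/70487) = ((64 + ¾)*0)*(-1/70487) = ((259/4)*0)*(-1/70487) = 0*(-1/70487) = 0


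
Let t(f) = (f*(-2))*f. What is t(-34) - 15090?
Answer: -17402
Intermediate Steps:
t(f) = -2*f² (t(f) = (-2*f)*f = -2*f²)
t(-34) - 15090 = -2*(-34)² - 15090 = -2*1156 - 15090 = -2312 - 15090 = -17402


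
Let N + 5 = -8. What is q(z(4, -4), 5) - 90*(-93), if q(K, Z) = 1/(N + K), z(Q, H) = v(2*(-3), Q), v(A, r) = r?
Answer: 75329/9 ≈ 8369.9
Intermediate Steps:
N = -13 (N = -5 - 8 = -13)
z(Q, H) = Q
q(K, Z) = 1/(-13 + K)
q(z(4, -4), 5) - 90*(-93) = 1/(-13 + 4) - 90*(-93) = 1/(-9) + 8370 = -⅑ + 8370 = 75329/9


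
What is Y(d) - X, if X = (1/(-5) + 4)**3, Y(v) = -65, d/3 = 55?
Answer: -14984/125 ≈ -119.87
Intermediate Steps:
d = 165 (d = 3*55 = 165)
X = 6859/125 (X = (-1/5 + 4)**3 = (19/5)**3 = 6859/125 ≈ 54.872)
Y(d) - X = -65 - 1*6859/125 = -65 - 6859/125 = -14984/125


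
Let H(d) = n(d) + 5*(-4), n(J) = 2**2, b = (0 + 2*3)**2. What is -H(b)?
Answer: 16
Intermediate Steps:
b = 36 (b = (0 + 6)**2 = 6**2 = 36)
n(J) = 4
H(d) = -16 (H(d) = 4 + 5*(-4) = 4 - 20 = -16)
-H(b) = -1*(-16) = 16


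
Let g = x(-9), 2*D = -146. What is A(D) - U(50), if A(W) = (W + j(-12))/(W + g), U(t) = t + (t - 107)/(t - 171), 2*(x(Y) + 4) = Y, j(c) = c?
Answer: -974871/19723 ≈ -49.428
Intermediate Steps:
D = -73 (D = (½)*(-146) = -73)
x(Y) = -4 + Y/2
g = -17/2 (g = -4 + (½)*(-9) = -4 - 9/2 = -17/2 ≈ -8.5000)
U(t) = t + (-107 + t)/(-171 + t)
A(W) = (-12 + W)/(-17/2 + W) (A(W) = (W - 12)/(W - 17/2) = (-12 + W)/(-17/2 + W))
A(D) - U(50) = 2*(-12 - 73)/(-17 + 2*(-73)) - (-107 + 50² - 170*50)/(-171 + 50) = 2*(-85)/(-17 - 146) - (-107 + 2500 - 8500)/(-121) = 2*(-85)/(-163) - (-1)*(-6107)/121 = 2*(-1/163)*(-85) - 1*6107/121 = 170/163 - 6107/121 = -974871/19723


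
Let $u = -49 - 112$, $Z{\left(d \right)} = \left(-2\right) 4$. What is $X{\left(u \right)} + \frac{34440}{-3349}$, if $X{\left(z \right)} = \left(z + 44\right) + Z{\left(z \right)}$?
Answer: $- \frac{453065}{3349} \approx -135.28$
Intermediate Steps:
$Z{\left(d \right)} = -8$
$u = -161$ ($u = -49 - 112 = -161$)
$X{\left(z \right)} = 36 + z$ ($X{\left(z \right)} = \left(z + 44\right) - 8 = \left(44 + z\right) - 8 = 36 + z$)
$X{\left(u \right)} + \frac{34440}{-3349} = \left(36 - 161\right) + \frac{34440}{-3349} = -125 + 34440 \left(- \frac{1}{3349}\right) = -125 - \frac{34440}{3349} = - \frac{453065}{3349}$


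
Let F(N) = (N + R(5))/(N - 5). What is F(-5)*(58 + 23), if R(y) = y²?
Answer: -162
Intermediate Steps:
F(N) = (25 + N)/(-5 + N) (F(N) = (N + 5²)/(N - 5) = (N + 25)/(-5 + N) = (25 + N)/(-5 + N))
F(-5)*(58 + 23) = ((25 - 5)/(-5 - 5))*(58 + 23) = (20/(-10))*81 = -⅒*20*81 = -2*81 = -162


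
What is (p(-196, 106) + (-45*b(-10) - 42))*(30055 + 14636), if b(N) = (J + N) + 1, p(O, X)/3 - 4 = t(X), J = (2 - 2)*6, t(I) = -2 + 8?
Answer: 17563563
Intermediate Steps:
t(I) = 6
J = 0 (J = 0*6 = 0)
p(O, X) = 30 (p(O, X) = 12 + 3*6 = 12 + 18 = 30)
b(N) = 1 + N (b(N) = (0 + N) + 1 = N + 1 = 1 + N)
(p(-196, 106) + (-45*b(-10) - 42))*(30055 + 14636) = (30 + (-45*(1 - 10) - 42))*(30055 + 14636) = (30 + (-45*(-9) - 42))*44691 = (30 + (405 - 42))*44691 = (30 + 363)*44691 = 393*44691 = 17563563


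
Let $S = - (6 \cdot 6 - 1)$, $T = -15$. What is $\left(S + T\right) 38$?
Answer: $-1900$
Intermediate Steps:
$S = -35$ ($S = - (36 - 1) = \left(-1\right) 35 = -35$)
$\left(S + T\right) 38 = \left(-35 - 15\right) 38 = \left(-50\right) 38 = -1900$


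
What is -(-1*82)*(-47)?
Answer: -3854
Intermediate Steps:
-(-1*82)*(-47) = -(-82)*(-47) = -1*3854 = -3854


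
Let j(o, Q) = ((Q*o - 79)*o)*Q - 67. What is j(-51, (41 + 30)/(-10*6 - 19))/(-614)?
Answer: 9905167/3831974 ≈ 2.5849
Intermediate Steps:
j(o, Q) = -67 + Q*o*(-79 + Q*o) (j(o, Q) = ((-79 + Q*o)*o)*Q - 67 = (o*(-79 + Q*o))*Q - 67 = Q*o*(-79 + Q*o) - 67 = -67 + Q*o*(-79 + Q*o))
j(-51, (41 + 30)/(-10*6 - 19))/(-614) = (-67 + ((41 + 30)/(-10*6 - 19))²*(-51)² - 79*(41 + 30)/(-10*6 - 19)*(-51))/(-614) = (-67 + (71/(-60 - 19))²*2601 - 79*71/(-60 - 19)*(-51))*(-1/614) = (-67 + (71/(-79))²*2601 - 79*71/(-79)*(-51))*(-1/614) = (-67 + (71*(-1/79))²*2601 - 79*71*(-1/79)*(-51))*(-1/614) = (-67 + (-71/79)²*2601 - 79*(-71/79)*(-51))*(-1/614) = (-67 + (5041/6241)*2601 - 3621)*(-1/614) = (-67 + 13111641/6241 - 3621)*(-1/614) = -9905167/6241*(-1/614) = 9905167/3831974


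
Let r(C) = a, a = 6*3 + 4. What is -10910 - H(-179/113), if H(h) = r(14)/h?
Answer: -1950404/179 ≈ -10896.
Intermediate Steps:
a = 22 (a = 18 + 4 = 22)
r(C) = 22
H(h) = 22/h
-10910 - H(-179/113) = -10910 - 22/((-179/113)) = -10910 - 22/((-179*1/113)) = -10910 - 22/(-179/113) = -10910 - 22*(-113)/179 = -10910 - 1*(-2486/179) = -10910 + 2486/179 = -1950404/179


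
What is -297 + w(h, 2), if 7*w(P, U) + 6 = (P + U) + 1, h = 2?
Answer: -2080/7 ≈ -297.14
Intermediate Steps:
w(P, U) = -5/7 + P/7 + U/7 (w(P, U) = -6/7 + ((P + U) + 1)/7 = -6/7 + (1 + P + U)/7 = -6/7 + (⅐ + P/7 + U/7) = -5/7 + P/7 + U/7)
-297 + w(h, 2) = -297 + (-5/7 + (⅐)*2 + (⅐)*2) = -297 + (-5/7 + 2/7 + 2/7) = -297 - ⅐ = -2080/7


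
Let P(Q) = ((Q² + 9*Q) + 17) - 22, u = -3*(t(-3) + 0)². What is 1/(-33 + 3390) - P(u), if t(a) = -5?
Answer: -16600364/3357 ≈ -4945.0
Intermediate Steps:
u = -75 (u = -3*(-5 + 0)² = -3*(-5)² = -3*25 = -75)
P(Q) = -5 + Q² + 9*Q (P(Q) = (17 + Q² + 9*Q) - 22 = -5 + Q² + 9*Q)
1/(-33 + 3390) - P(u) = 1/(-33 + 3390) - (-5 + (-75)² + 9*(-75)) = 1/3357 - (-5 + 5625 - 675) = 1/3357 - 1*4945 = 1/3357 - 4945 = -16600364/3357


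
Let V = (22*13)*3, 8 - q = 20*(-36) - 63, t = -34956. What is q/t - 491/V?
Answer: -2973679/4998708 ≈ -0.59489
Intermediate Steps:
q = 791 (q = 8 - (20*(-36) - 63) = 8 - (-720 - 63) = 8 - 1*(-783) = 8 + 783 = 791)
V = 858 (V = 286*3 = 858)
q/t - 491/V = 791/(-34956) - 491/858 = 791*(-1/34956) - 491*1/858 = -791/34956 - 491/858 = -2973679/4998708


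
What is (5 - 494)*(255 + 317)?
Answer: -279708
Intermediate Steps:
(5 - 494)*(255 + 317) = -489*572 = -279708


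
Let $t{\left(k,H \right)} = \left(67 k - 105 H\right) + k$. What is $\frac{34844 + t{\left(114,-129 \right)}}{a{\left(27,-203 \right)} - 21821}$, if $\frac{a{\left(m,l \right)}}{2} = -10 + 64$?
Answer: $- \frac{56141}{21713} \approx -2.5856$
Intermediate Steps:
$a{\left(m,l \right)} = 108$ ($a{\left(m,l \right)} = 2 \left(-10 + 64\right) = 2 \cdot 54 = 108$)
$t{\left(k,H \right)} = - 105 H + 68 k$ ($t{\left(k,H \right)} = \left(- 105 H + 67 k\right) + k = - 105 H + 68 k$)
$\frac{34844 + t{\left(114,-129 \right)}}{a{\left(27,-203 \right)} - 21821} = \frac{34844 + \left(\left(-105\right) \left(-129\right) + 68 \cdot 114\right)}{108 - 21821} = \frac{34844 + \left(13545 + 7752\right)}{-21713} = \left(34844 + 21297\right) \left(- \frac{1}{21713}\right) = 56141 \left(- \frac{1}{21713}\right) = - \frac{56141}{21713}$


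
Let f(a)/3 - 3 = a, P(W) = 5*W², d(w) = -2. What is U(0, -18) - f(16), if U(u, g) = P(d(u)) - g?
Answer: -19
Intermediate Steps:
U(u, g) = 20 - g (U(u, g) = 5*(-2)² - g = 5*4 - g = 20 - g)
f(a) = 9 + 3*a
U(0, -18) - f(16) = (20 - 1*(-18)) - (9 + 3*16) = (20 + 18) - (9 + 48) = 38 - 1*57 = 38 - 57 = -19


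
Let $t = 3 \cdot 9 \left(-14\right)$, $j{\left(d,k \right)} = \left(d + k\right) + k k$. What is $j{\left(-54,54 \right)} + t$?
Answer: $2538$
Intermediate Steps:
$j{\left(d,k \right)} = d + k + k^{2}$ ($j{\left(d,k \right)} = \left(d + k\right) + k^{2} = d + k + k^{2}$)
$t = -378$ ($t = 27 \left(-14\right) = -378$)
$j{\left(-54,54 \right)} + t = \left(-54 + 54 + 54^{2}\right) - 378 = \left(-54 + 54 + 2916\right) - 378 = 2916 - 378 = 2538$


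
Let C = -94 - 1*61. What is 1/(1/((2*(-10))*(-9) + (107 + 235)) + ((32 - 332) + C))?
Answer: -522/237509 ≈ -0.0021978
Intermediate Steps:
C = -155 (C = -94 - 61 = -155)
1/(1/((2*(-10))*(-9) + (107 + 235)) + ((32 - 332) + C)) = 1/(1/((2*(-10))*(-9) + (107 + 235)) + ((32 - 332) - 155)) = 1/(1/(-20*(-9) + 342) + (-300 - 155)) = 1/(1/(180 + 342) - 455) = 1/(1/522 - 455) = 1/(-237509/522) = -522/237509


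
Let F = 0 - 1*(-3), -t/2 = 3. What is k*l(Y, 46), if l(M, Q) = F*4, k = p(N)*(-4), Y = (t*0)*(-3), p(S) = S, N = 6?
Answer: -288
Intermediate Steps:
t = -6 (t = -2*3 = -6)
F = 3 (F = 0 + 3 = 3)
Y = 0 (Y = -6*0*(-3) = 0*(-3) = 0)
k = -24 (k = 6*(-4) = -24)
l(M, Q) = 12 (l(M, Q) = 3*4 = 12)
k*l(Y, 46) = -24*12 = -288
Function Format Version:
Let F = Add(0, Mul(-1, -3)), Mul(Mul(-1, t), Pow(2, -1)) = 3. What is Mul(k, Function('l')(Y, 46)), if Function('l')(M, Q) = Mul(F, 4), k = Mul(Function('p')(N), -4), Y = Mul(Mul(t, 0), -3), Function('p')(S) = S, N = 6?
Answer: -288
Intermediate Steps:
t = -6 (t = Mul(-2, 3) = -6)
F = 3 (F = Add(0, 3) = 3)
Y = 0 (Y = Mul(Mul(-6, 0), -3) = Mul(0, -3) = 0)
k = -24 (k = Mul(6, -4) = -24)
Function('l')(M, Q) = 12 (Function('l')(M, Q) = Mul(3, 4) = 12)
Mul(k, Function('l')(Y, 46)) = Mul(-24, 12) = -288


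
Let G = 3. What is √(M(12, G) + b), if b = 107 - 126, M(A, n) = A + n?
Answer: 2*I ≈ 2.0*I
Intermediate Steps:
b = -19
√(M(12, G) + b) = √((12 + 3) - 19) = √(15 - 19) = √(-4) = 2*I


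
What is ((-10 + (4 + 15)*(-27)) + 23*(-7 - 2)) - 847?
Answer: -1577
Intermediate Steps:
((-10 + (4 + 15)*(-27)) + 23*(-7 - 2)) - 847 = ((-10 + 19*(-27)) + 23*(-9)) - 847 = ((-10 - 513) - 207) - 847 = (-523 - 207) - 847 = -730 - 847 = -1577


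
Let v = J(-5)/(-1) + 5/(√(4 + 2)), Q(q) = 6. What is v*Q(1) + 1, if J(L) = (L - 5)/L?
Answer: -11 + 5*√6 ≈ 1.2474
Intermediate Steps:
J(L) = (-5 + L)/L
v = -2 + 5*√6/6 (v = ((-5 - 5)/(-5))/(-1) + 5/(√(4 + 2)) = -⅕*(-10)*(-1) + 5/(√6) = 2*(-1) + 5*(√6/6) = -2 + 5*√6/6 ≈ 0.041241)
v*Q(1) + 1 = (-2 + 5*√6/6)*6 + 1 = (-12 + 5*√6) + 1 = -11 + 5*√6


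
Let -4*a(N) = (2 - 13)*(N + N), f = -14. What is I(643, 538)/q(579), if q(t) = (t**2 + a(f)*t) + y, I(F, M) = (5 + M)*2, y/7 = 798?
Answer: 181/49374 ≈ 0.0036659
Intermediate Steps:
y = 5586 (y = 7*798 = 5586)
a(N) = 11*N/2 (a(N) = -(2 - 13)*(N + N)/4 = -(-11)*2*N/4 = -(-11)*N/2 = 11*N/2)
I(F, M) = 10 + 2*M
q(t) = 5586 + t**2 - 77*t (q(t) = (t**2 + ((11/2)*(-14))*t) + 5586 = (t**2 - 77*t) + 5586 = 5586 + t**2 - 77*t)
I(643, 538)/q(579) = (10 + 2*538)/(5586 + 579**2 - 77*579) = (10 + 1076)/(5586 + 335241 - 44583) = 1086/296244 = 1086*(1/296244) = 181/49374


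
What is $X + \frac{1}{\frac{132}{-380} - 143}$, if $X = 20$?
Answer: $\frac{272265}{13618} \approx 19.993$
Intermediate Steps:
$X + \frac{1}{\frac{132}{-380} - 143} = 20 + \frac{1}{\frac{132}{-380} - 143} = 20 + \frac{1}{132 \left(- \frac{1}{380}\right) - 143} = 20 + \frac{1}{- \frac{33}{95} - 143} = 20 + \frac{1}{- \frac{13618}{95}} = 20 - \frac{95}{13618} = \frac{272265}{13618}$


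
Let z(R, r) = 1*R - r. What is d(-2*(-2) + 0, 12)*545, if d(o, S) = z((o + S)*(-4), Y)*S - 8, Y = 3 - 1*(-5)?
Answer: -475240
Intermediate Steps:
Y = 8 (Y = 3 + 5 = 8)
z(R, r) = R - r
d(o, S) = -8 + S*(-8 - 4*S - 4*o) (d(o, S) = ((o + S)*(-4) - 1*8)*S - 8 = ((S + o)*(-4) - 8)*S - 8 = ((-4*S - 4*o) - 8)*S - 8 = (-8 - 4*S - 4*o)*S - 8 = S*(-8 - 4*S - 4*o) - 8 = -8 + S*(-8 - 4*S - 4*o))
d(-2*(-2) + 0, 12)*545 = (-8 - 4*12*(2 + 12 + (-2*(-2) + 0)))*545 = (-8 - 4*12*(2 + 12 + (4 + 0)))*545 = (-8 - 4*12*(2 + 12 + 4))*545 = (-8 - 4*12*18)*545 = (-8 - 864)*545 = -872*545 = -475240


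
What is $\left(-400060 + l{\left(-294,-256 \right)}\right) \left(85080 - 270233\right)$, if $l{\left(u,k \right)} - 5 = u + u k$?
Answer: $60190463005$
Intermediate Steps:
$l{\left(u,k \right)} = 5 + u + k u$ ($l{\left(u,k \right)} = 5 + \left(u + u k\right) = 5 + \left(u + k u\right) = 5 + u + k u$)
$\left(-400060 + l{\left(-294,-256 \right)}\right) \left(85080 - 270233\right) = \left(-400060 - -74975\right) \left(85080 - 270233\right) = \left(-400060 + \left(5 - 294 + 75264\right)\right) \left(-185153\right) = \left(-400060 + 74975\right) \left(-185153\right) = \left(-325085\right) \left(-185153\right) = 60190463005$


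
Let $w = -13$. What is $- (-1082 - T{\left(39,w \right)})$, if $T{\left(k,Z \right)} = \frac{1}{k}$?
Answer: $\frac{42199}{39} \approx 1082.0$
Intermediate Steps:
$- (-1082 - T{\left(39,w \right)}) = - (-1082 - \frac{1}{39}) = \left(-1\right) \left(- \frac{42199}{39}\right) = \frac{42199}{39}$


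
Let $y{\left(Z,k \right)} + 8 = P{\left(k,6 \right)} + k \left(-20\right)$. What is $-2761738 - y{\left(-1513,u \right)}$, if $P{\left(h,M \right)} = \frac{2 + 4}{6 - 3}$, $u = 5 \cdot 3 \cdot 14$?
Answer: $-2757532$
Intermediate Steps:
$u = 210$ ($u = 15 \cdot 14 = 210$)
$P{\left(h,M \right)} = 2$ ($P{\left(h,M \right)} = \frac{6}{3} = 6 \cdot \frac{1}{3} = 2$)
$y{\left(Z,k \right)} = -6 - 20 k$ ($y{\left(Z,k \right)} = -8 + \left(2 + k \left(-20\right)\right) = -8 - \left(-2 + 20 k\right) = -6 - 20 k$)
$-2761738 - y{\left(-1513,u \right)} = -2761738 - \left(-6 - 4200\right) = -2761738 - -4206 = -2761738 + 4206 = -2757532$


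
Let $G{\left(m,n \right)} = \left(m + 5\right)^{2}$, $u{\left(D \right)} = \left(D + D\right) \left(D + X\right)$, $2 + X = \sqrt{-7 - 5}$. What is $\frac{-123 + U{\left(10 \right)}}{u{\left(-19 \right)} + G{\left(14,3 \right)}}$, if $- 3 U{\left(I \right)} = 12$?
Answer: $- \frac{7747}{71611} - \frac{508 i \sqrt{3}}{71611} \approx -0.10818 - 0.012287 i$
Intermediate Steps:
$X = -2 + 2 i \sqrt{3}$ ($X = -2 + \sqrt{-7 - 5} = -2 + \sqrt{-12} = -2 + 2 i \sqrt{3} \approx -2.0 + 3.4641 i$)
$U{\left(I \right)} = -4$ ($U{\left(I \right)} = \left(- \frac{1}{3}\right) 12 = -4$)
$u{\left(D \right)} = 2 D \left(-2 + D + 2 i \sqrt{3}\right)$ ($u{\left(D \right)} = \left(D + D\right) \left(D - \left(2 - 2 i \sqrt{3}\right)\right) = 2 D \left(-2 + D + 2 i \sqrt{3}\right)$)
$G{\left(m,n \right)} = \left(5 + m\right)^{2}$
$\frac{-123 + U{\left(10 \right)}}{u{\left(-19 \right)} + G{\left(14,3 \right)}} = \frac{-123 - 4}{2 \left(-19\right) \left(-2 - 19 + 2 i \sqrt{3}\right) + \left(5 + 14\right)^{2}} = - \frac{127}{2 \left(-19\right) \left(-21 + 2 i \sqrt{3}\right) + 19^{2}} = - \frac{127}{\left(798 - 76 i \sqrt{3}\right) + 361} = - \frac{127}{1159 - 76 i \sqrt{3}}$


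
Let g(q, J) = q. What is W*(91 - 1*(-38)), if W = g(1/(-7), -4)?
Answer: -129/7 ≈ -18.429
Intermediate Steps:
W = -⅐ (W = 1/(-7) = -⅐ ≈ -0.14286)
W*(91 - 1*(-38)) = -(91 - 1*(-38))/7 = -(91 + 38)/7 = -⅐*129 = -129/7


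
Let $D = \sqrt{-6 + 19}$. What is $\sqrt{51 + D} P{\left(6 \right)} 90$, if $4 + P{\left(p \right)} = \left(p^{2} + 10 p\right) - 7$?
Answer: $7650 \sqrt{51 + \sqrt{13}} \approx 56530.0$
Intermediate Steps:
$D = \sqrt{13} \approx 3.6056$
$P{\left(p \right)} = -11 + p^{2} + 10 p$ ($P{\left(p \right)} = -4 - \left(7 - p^{2} - 10 p\right) = -4 + \left(-7 + p^{2} + 10 p\right) = -11 + p^{2} + 10 p$)
$\sqrt{51 + D} P{\left(6 \right)} 90 = \sqrt{51 + \sqrt{13}} \left(-11 + 6^{2} + 10 \cdot 6\right) 90 = \sqrt{51 + \sqrt{13}} \left(-11 + 36 + 60\right) 90 = \sqrt{51 + \sqrt{13}} \cdot 85 \cdot 90 = 85 \sqrt{51 + \sqrt{13}} \cdot 90 = 7650 \sqrt{51 + \sqrt{13}}$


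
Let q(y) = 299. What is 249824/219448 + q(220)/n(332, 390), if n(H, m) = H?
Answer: 18569565/9107092 ≈ 2.0390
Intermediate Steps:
249824/219448 + q(220)/n(332, 390) = 249824/219448 + 299/332 = 249824*(1/219448) + 299*(1/332) = 31228/27431 + 299/332 = 18569565/9107092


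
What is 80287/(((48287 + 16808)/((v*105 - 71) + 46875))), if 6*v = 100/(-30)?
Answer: 11259208019/195285 ≈ 57655.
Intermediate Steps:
v = -5/9 (v = (100/(-30))/6 = (100*(-1/30))/6 = (1/6)*(-10/3) = -5/9 ≈ -0.55556)
80287/(((48287 + 16808)/((v*105 - 71) + 46875))) = 80287/(((48287 + 16808)/((-5/9*105 - 71) + 46875))) = 80287/((65095/((-175/3 - 71) + 46875))) = 80287/((65095/(-388/3 + 46875))) = 80287/((65095/(140237/3))) = 80287/((65095*(3/140237))) = 80287/(195285/140237) = 80287*(140237/195285) = 11259208019/195285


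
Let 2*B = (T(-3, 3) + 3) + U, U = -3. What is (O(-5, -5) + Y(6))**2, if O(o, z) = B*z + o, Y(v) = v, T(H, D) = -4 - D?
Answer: 1369/4 ≈ 342.25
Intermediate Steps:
B = -7/2 (B = (((-4 - 1*3) + 3) - 3)/2 = (((-4 - 3) + 3) - 3)/2 = ((-7 + 3) - 3)/2 = (-4 - 3)/2 = (1/2)*(-7) = -7/2 ≈ -3.5000)
O(o, z) = o - 7*z/2 (O(o, z) = -7*z/2 + o = o - 7*z/2)
(O(-5, -5) + Y(6))**2 = ((-5 - 7/2*(-5)) + 6)**2 = ((-5 + 35/2) + 6)**2 = (25/2 + 6)**2 = (37/2)**2 = 1369/4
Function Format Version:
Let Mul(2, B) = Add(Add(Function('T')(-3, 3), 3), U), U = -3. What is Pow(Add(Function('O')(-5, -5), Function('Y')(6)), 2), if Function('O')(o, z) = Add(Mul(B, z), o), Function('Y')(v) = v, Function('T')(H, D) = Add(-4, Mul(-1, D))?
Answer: Rational(1369, 4) ≈ 342.25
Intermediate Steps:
B = Rational(-7, 2) (B = Mul(Rational(1, 2), Add(Add(Add(-4, Mul(-1, 3)), 3), -3)) = Mul(Rational(1, 2), Add(Add(Add(-4, -3), 3), -3)) = Mul(Rational(1, 2), Add(Add(-7, 3), -3)) = Mul(Rational(1, 2), Add(-4, -3)) = Mul(Rational(1, 2), -7) = Rational(-7, 2) ≈ -3.5000)
Function('O')(o, z) = Add(o, Mul(Rational(-7, 2), z)) (Function('O')(o, z) = Add(Mul(Rational(-7, 2), z), o) = Add(o, Mul(Rational(-7, 2), z)))
Pow(Add(Function('O')(-5, -5), Function('Y')(6)), 2) = Pow(Add(Add(-5, Mul(Rational(-7, 2), -5)), 6), 2) = Pow(Add(Add(-5, Rational(35, 2)), 6), 2) = Pow(Add(Rational(25, 2), 6), 2) = Pow(Rational(37, 2), 2) = Rational(1369, 4)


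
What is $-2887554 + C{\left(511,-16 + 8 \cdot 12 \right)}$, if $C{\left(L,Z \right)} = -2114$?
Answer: $-2889668$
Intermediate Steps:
$-2887554 + C{\left(511,-16 + 8 \cdot 12 \right)} = -2887554 - 2114 = -2889668$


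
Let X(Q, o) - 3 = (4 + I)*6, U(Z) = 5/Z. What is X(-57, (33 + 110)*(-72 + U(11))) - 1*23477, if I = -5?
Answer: -23480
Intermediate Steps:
X(Q, o) = -3 (X(Q, o) = 3 + (4 - 5)*6 = 3 - 1*6 = 3 - 6 = -3)
X(-57, (33 + 110)*(-72 + U(11))) - 1*23477 = -3 - 1*23477 = -3 - 23477 = -23480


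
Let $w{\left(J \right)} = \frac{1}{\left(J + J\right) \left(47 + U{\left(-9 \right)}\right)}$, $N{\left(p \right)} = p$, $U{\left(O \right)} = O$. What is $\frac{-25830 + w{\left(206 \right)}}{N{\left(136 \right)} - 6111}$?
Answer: $\frac{404394479}{93544600} \approx 4.323$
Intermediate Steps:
$w{\left(J \right)} = \frac{1}{76 J}$ ($w{\left(J \right)} = \frac{1}{\left(J + J\right) \left(47 - 9\right)} = \frac{1}{2 J 38} = \frac{1}{76 J}$)
$\frac{-25830 + w{\left(206 \right)}}{N{\left(136 \right)} - 6111} = \frac{-25830 + \frac{1}{76 \cdot 206}}{136 - 6111} = \frac{-25830 + \frac{1}{76} \cdot \frac{1}{206}}{-5975} = \left(-25830 + \frac{1}{15656}\right) \left(- \frac{1}{5975}\right) = \left(- \frac{404394479}{15656}\right) \left(- \frac{1}{5975}\right) = \frac{404394479}{93544600}$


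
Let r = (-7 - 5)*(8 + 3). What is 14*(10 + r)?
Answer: -1708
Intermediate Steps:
r = -132 (r = -12*11 = -132)
14*(10 + r) = 14*(10 - 132) = 14*(-122) = -1708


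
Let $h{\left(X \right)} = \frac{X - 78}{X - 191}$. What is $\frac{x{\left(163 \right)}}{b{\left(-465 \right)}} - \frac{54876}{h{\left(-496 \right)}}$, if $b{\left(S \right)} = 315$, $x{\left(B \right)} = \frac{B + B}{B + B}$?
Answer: $- \frac{848245729}{12915} \approx -65679.0$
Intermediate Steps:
$x{\left(B \right)} = 1$ ($x{\left(B \right)} = \frac{2 B}{2 B} = 2 B \frac{1}{2 B} = 1$)
$h{\left(X \right)} = \frac{-78 + X}{-191 + X}$
$\frac{x{\left(163 \right)}}{b{\left(-465 \right)}} - \frac{54876}{h{\left(-496 \right)}} = 1 \cdot \frac{1}{315} - \frac{54876}{\frac{1}{-191 - 496} \left(-78 - 496\right)} = 1 \cdot \frac{1}{315} - \frac{54876}{\frac{1}{-687} \left(-574\right)} = \frac{1}{315} - \frac{54876}{\left(- \frac{1}{687}\right) \left(-574\right)} = \frac{1}{315} - \frac{54876}{\frac{574}{687}} = \frac{1}{315} - \frac{18849906}{287} = - \frac{848245729}{12915}$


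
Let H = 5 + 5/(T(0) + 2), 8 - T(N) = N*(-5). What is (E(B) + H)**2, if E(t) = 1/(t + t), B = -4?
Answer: 1849/64 ≈ 28.891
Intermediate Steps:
E(t) = 1/(2*t)
T(N) = 8 + 5*N (T(N) = 8 - N*(-5) = 8 - (-5)*N = 8 + 5*N)
H = 11/2 (H = 5 + 5/((8 + 5*0) + 2) = 5 + 5/((8 + 0) + 2) = 5 + 5/(8 + 2) = 5 + 5/10 = 5 + 5*(1/10) = 5 + 1/2 = 11/2 ≈ 5.5000)
(E(B) + H)**2 = ((1/2)/(-4) + 11/2)**2 = ((1/2)*(-1/4) + 11/2)**2 = (-1/8 + 11/2)**2 = (43/8)**2 = 1849/64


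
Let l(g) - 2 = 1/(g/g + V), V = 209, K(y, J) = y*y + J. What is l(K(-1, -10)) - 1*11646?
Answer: -2445239/210 ≈ -11644.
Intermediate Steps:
K(y, J) = J + y² (K(y, J) = y² + J = J + y²)
l(g) = 421/210 (l(g) = 2 + 1/(g/g + 209) = 2 + 1/(1 + 209) = 2 + 1/210 = 421/210)
l(K(-1, -10)) - 1*11646 = 421/210 - 1*11646 = 421/210 - 11646 = -2445239/210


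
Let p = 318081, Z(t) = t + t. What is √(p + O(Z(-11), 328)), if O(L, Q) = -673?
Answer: 4*√19838 ≈ 563.39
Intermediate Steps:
Z(t) = 2*t
√(p + O(Z(-11), 328)) = √(318081 - 673) = √317408 = 4*√19838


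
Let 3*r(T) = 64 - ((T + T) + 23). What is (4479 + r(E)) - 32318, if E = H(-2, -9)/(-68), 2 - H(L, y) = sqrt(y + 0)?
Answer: -1419091/51 - I/34 ≈ -27825.0 - 0.029412*I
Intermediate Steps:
H(L, y) = 2 - sqrt(y) (H(L, y) = 2 - sqrt(y + 0) = 2 - sqrt(y))
E = -1/34 + 3*I/68 (E = (2 - sqrt(-9))/(-68) = (2 - 3*I)*(-1/68) = -1/34 + 3*I/68 ≈ -0.029412 + 0.044118*I)
r(T) = 41/3 - 2*T/3 (r(T) = (64 - ((T + T) + 23))/3 = (64 - (2*T + 23))/3 = (64 - (23 + 2*T))/3 = (64 + (-23 - 2*T))/3 = (41 - 2*T)/3 = 41/3 - 2*T/3)
(4479 + r(E)) - 32318 = (4479 + (41/3 - 2*(-1/34 + 3*I/68)/3)) - 32318 = (4479 + (41/3 + (1/51 - I/34))) - 32318 = (4479 + (698/51 - I/34)) - 32318 = (229127/51 - I/34) - 32318 = -1419091/51 - I/34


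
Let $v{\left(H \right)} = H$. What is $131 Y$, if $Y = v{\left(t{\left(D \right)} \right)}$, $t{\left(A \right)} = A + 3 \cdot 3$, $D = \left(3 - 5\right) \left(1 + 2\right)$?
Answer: $393$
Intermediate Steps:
$D = -6$ ($D = \left(-2\right) 3 = -6$)
$t{\left(A \right)} = 9 + A$ ($t{\left(A \right)} = A + 9 = 9 + A$)
$Y = 3$ ($Y = 9 - 6 = 3$)
$131 Y = 131 \cdot 3 = 393$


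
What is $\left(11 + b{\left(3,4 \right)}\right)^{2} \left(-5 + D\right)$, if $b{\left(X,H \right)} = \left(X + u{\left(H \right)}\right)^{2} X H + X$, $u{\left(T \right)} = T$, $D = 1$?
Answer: $-1449616$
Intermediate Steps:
$b{\left(X,H \right)} = X + H X \left(H + X\right)^{2}$ ($b{\left(X,H \right)} = \left(X + H\right)^{2} X H + X = \left(H + X\right)^{2} X H + X = X \left(H + X\right)^{2} H + X = H X \left(H + X\right)^{2} + X = X + H X \left(H + X\right)^{2}$)
$\left(11 + b{\left(3,4 \right)}\right)^{2} \left(-5 + D\right) = \left(11 + 3 \left(1 + 4 \left(4 + 3\right)^{2}\right)\right)^{2} \left(-5 + 1\right) = \left(11 + 3 \left(1 + 4 \cdot 7^{2}\right)\right)^{2} \left(-4\right) = \left(11 + 3 \left(1 + 4 \cdot 49\right)\right)^{2} \left(-4\right) = \left(11 + 3 \left(1 + 196\right)\right)^{2} \left(-4\right) = \left(11 + 3 \cdot 197\right)^{2} \left(-4\right) = \left(11 + 591\right)^{2} \left(-4\right) = 602^{2} \left(-4\right) = 362404 \left(-4\right) = -1449616$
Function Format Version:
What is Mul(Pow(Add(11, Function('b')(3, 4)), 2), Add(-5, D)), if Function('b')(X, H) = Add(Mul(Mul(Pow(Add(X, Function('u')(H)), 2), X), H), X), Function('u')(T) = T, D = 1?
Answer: -1449616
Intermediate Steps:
Function('b')(X, H) = Add(X, Mul(H, X, Pow(Add(H, X), 2))) (Function('b')(X, H) = Add(Mul(Mul(Pow(Add(X, H), 2), X), H), X) = Add(Mul(Mul(Pow(Add(H, X), 2), X), H), X) = Add(Mul(Mul(X, Pow(Add(H, X), 2)), H), X) = Add(Mul(H, X, Pow(Add(H, X), 2)), X) = Add(X, Mul(H, X, Pow(Add(H, X), 2))))
Mul(Pow(Add(11, Function('b')(3, 4)), 2), Add(-5, D)) = Mul(Pow(Add(11, Mul(3, Add(1, Mul(4, Pow(Add(4, 3), 2))))), 2), Add(-5, 1)) = Mul(Pow(Add(11, Mul(3, Add(1, Mul(4, Pow(7, 2))))), 2), -4) = Mul(Pow(Add(11, Mul(3, Add(1, Mul(4, 49)))), 2), -4) = Mul(Pow(Add(11, Mul(3, Add(1, 196))), 2), -4) = Mul(Pow(Add(11, Mul(3, 197)), 2), -4) = Mul(Pow(Add(11, 591), 2), -4) = Mul(Pow(602, 2), -4) = Mul(362404, -4) = -1449616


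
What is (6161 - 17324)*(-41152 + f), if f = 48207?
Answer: -78754965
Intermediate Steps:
(6161 - 17324)*(-41152 + f) = (6161 - 17324)*(-41152 + 48207) = -11163*7055 = -78754965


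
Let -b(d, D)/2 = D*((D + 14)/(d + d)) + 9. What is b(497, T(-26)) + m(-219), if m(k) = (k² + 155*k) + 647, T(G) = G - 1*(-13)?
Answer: 7278578/497 ≈ 14645.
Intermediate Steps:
T(G) = 13 + G (T(G) = G + 13 = 13 + G)
b(d, D) = -18 - D*(14 + D)/d (b(d, D) = -2*(D*((D + 14)/(d + d)) + 9) = -2*(D*((14 + D)/((2*d))) + 9) = -2*(D*((14 + D)*(1/(2*d))) + 9) = -2*(D*((14 + D)/(2*d)) + 9) = -2*(D*(14 + D)/(2*d) + 9) = -2*(9 + D*(14 + D)/(2*d)) = -18 - D*(14 + D)/d)
m(k) = 647 + k² + 155*k
b(497, T(-26)) + m(-219) = (-(13 - 26)² - 18*497 - 14*(13 - 26))/497 + (647 + (-219)² + 155*(-219)) = (-1*(-13)² - 8946 - 14*(-13))/497 + (647 + 47961 - 33945) = (-1*169 - 8946 + 182)/497 + 14663 = (-169 - 8946 + 182)/497 + 14663 = (1/497)*(-8933) + 14663 = -8933/497 + 14663 = 7278578/497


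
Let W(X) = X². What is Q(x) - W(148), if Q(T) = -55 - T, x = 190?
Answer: -22149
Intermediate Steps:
Q(x) - W(148) = (-55 - 1*190) - 1*148² = (-55 - 190) - 1*21904 = -245 - 21904 = -22149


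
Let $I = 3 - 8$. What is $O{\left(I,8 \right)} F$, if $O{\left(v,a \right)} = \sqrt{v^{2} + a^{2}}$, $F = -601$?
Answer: $- 601 \sqrt{89} \approx -5669.8$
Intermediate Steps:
$I = -5$ ($I = 3 - 8 = -5$)
$O{\left(v,a \right)} = \sqrt{a^{2} + v^{2}}$
$O{\left(I,8 \right)} F = \sqrt{8^{2} + \left(-5\right)^{2}} \left(-601\right) = \sqrt{64 + 25} \left(-601\right) = \sqrt{89} \left(-601\right) = - 601 \sqrt{89}$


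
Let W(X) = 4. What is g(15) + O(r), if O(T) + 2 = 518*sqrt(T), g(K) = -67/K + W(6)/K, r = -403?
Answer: -31/5 + 518*I*sqrt(403) ≈ -6.2 + 10399.0*I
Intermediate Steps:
g(K) = -63/K (g(K) = -67/K + 4/K = -63/K)
O(T) = -2 + 518*sqrt(T)
g(15) + O(r) = -63/15 + (-2 + 518*sqrt(-403)) = -63*1/15 + (-2 + 518*(I*sqrt(403))) = -21/5 + (-2 + 518*I*sqrt(403)) = -31/5 + 518*I*sqrt(403)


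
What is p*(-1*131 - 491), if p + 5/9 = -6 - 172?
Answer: 999554/9 ≈ 1.1106e+5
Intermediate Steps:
p = -1607/9 (p = -5/9 + (-6 - 172) = -5/9 - 178 = -1607/9 ≈ -178.56)
p*(-1*131 - 491) = -1607*(-1*131 - 491)/9 = -1607*(-131 - 491)/9 = -1607/9*(-622) = 999554/9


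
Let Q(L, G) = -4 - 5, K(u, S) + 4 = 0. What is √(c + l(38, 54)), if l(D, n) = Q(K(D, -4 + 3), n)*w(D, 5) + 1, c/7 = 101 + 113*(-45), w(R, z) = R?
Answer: I*√35229 ≈ 187.69*I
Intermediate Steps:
K(u, S) = -4 (K(u, S) = -4 + 0 = -4)
Q(L, G) = -9
c = -34888 (c = 7*(101 + 113*(-45)) = 7*(101 - 5085) = 7*(-4984) = -34888)
l(D, n) = 1 - 9*D (l(D, n) = -9*D + 1 = 1 - 9*D)
√(c + l(38, 54)) = √(-34888 + (1 - 9*38)) = √(-34888 + (1 - 342)) = √(-34888 - 341) = √(-35229) = I*√35229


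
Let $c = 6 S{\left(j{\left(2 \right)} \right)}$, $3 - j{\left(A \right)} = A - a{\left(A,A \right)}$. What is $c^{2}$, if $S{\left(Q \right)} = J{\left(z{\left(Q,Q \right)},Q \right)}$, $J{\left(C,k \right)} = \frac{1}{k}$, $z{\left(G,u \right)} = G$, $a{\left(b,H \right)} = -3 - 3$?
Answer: $\frac{36}{25} \approx 1.44$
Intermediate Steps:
$a{\left(b,H \right)} = -6$ ($a{\left(b,H \right)} = -3 - 3 = -6$)
$j{\left(A \right)} = -3 - A$ ($j{\left(A \right)} = 3 - \left(A - -6\right) = 3 - \left(A + 6\right) = 3 - \left(6 + A\right) = -3 - A$)
$S{\left(Q \right)} = \frac{1}{Q}$
$c = - \frac{6}{5}$ ($c = \frac{6}{-3 - 2} = \frac{6}{-5} = 6 \left(- \frac{1}{5}\right) = - \frac{6}{5} \approx -1.2$)
$c^{2} = \left(- \frac{6}{5}\right)^{2} = \frac{36}{25}$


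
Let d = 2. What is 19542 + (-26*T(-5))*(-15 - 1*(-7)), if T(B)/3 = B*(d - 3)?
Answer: 22662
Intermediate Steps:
T(B) = -3*B (T(B) = 3*(B*(2 - 3)) = 3*(B*(-1)) = 3*(-B) = -3*B)
19542 + (-26*T(-5))*(-15 - 1*(-7)) = 19542 + (-(-78)*(-5))*(-15 - 1*(-7)) = 19542 + (-26*15)*(-15 + 7) = 19542 - 390*(-8) = 19542 + 3120 = 22662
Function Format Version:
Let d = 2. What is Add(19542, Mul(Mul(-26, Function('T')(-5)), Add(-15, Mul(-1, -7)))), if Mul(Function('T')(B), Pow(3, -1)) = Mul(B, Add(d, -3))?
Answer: 22662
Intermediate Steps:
Function('T')(B) = Mul(-3, B) (Function('T')(B) = Mul(3, Mul(B, Add(2, -3))) = Mul(3, Mul(B, -1)) = Mul(3, Mul(-1, B)) = Mul(-3, B))
Add(19542, Mul(Mul(-26, Function('T')(-5)), Add(-15, Mul(-1, -7)))) = Add(19542, Mul(Mul(-26, Mul(-3, -5)), Add(-15, Mul(-1, -7)))) = Add(19542, Mul(Mul(-26, 15), Add(-15, 7))) = Add(19542, Mul(-390, -8)) = Add(19542, 3120) = 22662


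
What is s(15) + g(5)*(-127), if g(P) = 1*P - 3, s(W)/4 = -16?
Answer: -318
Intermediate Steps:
s(W) = -64 (s(W) = 4*(-16) = -64)
g(P) = -3 + P (g(P) = P - 3 = -3 + P)
s(15) + g(5)*(-127) = -64 + (-3 + 5)*(-127) = -64 + 2*(-127) = -64 - 254 = -318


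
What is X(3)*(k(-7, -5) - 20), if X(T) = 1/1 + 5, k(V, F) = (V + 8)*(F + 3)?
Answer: -132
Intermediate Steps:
k(V, F) = (3 + F)*(8 + V) (k(V, F) = (8 + V)*(3 + F) = (3 + F)*(8 + V))
X(T) = 6 (X(T) = 1 + 5 = 6)
X(3)*(k(-7, -5) - 20) = 6*((24 + 3*(-7) + 8*(-5) - 5*(-7)) - 20) = 6*((24 - 21 - 40 + 35) - 20) = 6*(-2 - 20) = 6*(-22) = -132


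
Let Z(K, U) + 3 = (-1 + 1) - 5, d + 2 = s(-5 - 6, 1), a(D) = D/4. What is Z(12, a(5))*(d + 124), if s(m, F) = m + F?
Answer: -896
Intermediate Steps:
a(D) = D/4 (a(D) = D*(¼) = D/4)
s(m, F) = F + m
d = -12 (d = -2 + (1 + (-5 - 6)) = -2 + (1 - 11) = -2 - 10 = -12)
Z(K, U) = -8 (Z(K, U) = -3 + ((-1 + 1) - 5) = -3 + (0 - 5) = -3 - 5 = -8)
Z(12, a(5))*(d + 124) = -8*(-12 + 124) = -8*112 = -896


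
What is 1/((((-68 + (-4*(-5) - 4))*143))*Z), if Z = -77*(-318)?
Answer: -1/182077896 ≈ -5.4922e-9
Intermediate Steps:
Z = 24486
1/((((-68 + (-4*(-5) - 4))*143))*Z) = 1/(((-68 + (-4*(-5) - 4))*143)*24486) = (1/24486)/((-68 + (20 - 4))*143) = (1/24486)/((-68 + 16)*143) = (1/24486)/(-52*143) = (1/24486)/(-7436) = -1/7436*1/24486 = -1/182077896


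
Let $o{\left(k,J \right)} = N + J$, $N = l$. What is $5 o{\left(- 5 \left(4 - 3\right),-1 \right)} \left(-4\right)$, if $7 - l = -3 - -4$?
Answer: $-100$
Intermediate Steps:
$l = 6$ ($l = 7 - \left(-3 - -4\right) = 7 - \left(-3 + 4\right) = 7 - 1 = 6$)
$N = 6$
$o{\left(k,J \right)} = 6 + J$
$5 o{\left(- 5 \left(4 - 3\right),-1 \right)} \left(-4\right) = 5 \left(6 - 1\right) \left(-4\right) = 5 \cdot 5 \left(-4\right) = 25 \left(-4\right) = -100$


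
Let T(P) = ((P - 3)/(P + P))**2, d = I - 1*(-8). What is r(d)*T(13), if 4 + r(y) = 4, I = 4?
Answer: 0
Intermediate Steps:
d = 12 (d = 4 - 1*(-8) = 4 + 8 = 12)
r(y) = 0 (r(y) = -4 + 4 = 0)
T(P) = (-3 + P)**2/(4*P**2) (T(P) = ((-3 + P)/((2*P)))**2 = ((-3 + P)*(1/(2*P)))**2 = ((-3 + P)/(2*P))**2 = (-3 + P)**2/(4*P**2))
r(d)*T(13) = 0*((1/4)*(-3 + 13)**2/13**2) = 0*((1/4)*(1/169)*10**2) = 0*((1/4)*(1/169)*100) = 0*(25/169) = 0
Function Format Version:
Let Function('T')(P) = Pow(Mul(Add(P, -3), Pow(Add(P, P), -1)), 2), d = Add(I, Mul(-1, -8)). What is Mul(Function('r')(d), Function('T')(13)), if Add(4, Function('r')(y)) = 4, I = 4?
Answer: 0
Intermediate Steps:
d = 12 (d = Add(4, Mul(-1, -8)) = Add(4, 8) = 12)
Function('r')(y) = 0 (Function('r')(y) = Add(-4, 4) = 0)
Function('T')(P) = Mul(Rational(1, 4), Pow(P, -2), Pow(Add(-3, P), 2)) (Function('T')(P) = Pow(Mul(Add(-3, P), Pow(Mul(2, P), -1)), 2) = Pow(Mul(Add(-3, P), Mul(Rational(1, 2), Pow(P, -1))), 2) = Pow(Mul(Rational(1, 2), Pow(P, -1), Add(-3, P)), 2) = Mul(Rational(1, 4), Pow(P, -2), Pow(Add(-3, P), 2)))
Mul(Function('r')(d), Function('T')(13)) = Mul(0, Mul(Rational(1, 4), Pow(13, -2), Pow(Add(-3, 13), 2))) = Mul(0, Mul(Rational(1, 4), Rational(1, 169), Pow(10, 2))) = Mul(0, Mul(Rational(1, 4), Rational(1, 169), 100)) = Mul(0, Rational(25, 169)) = 0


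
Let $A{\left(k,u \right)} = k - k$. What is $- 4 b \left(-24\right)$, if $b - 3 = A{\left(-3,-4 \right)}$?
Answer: $288$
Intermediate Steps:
$A{\left(k,u \right)} = 0$
$b = 3$ ($b = 3 + 0 = 3$)
$- 4 b \left(-24\right) = \left(-4\right) 3 \left(-24\right) = \left(-12\right) \left(-24\right) = 288$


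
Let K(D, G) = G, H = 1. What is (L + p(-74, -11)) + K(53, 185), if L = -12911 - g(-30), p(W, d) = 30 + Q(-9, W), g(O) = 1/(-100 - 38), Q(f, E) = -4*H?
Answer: -1752599/138 ≈ -12700.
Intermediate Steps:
Q(f, E) = -4 (Q(f, E) = -4*1 = -4)
g(O) = -1/138 (g(O) = 1/(-138) = -1/138)
p(W, d) = 26 (p(W, d) = 30 - 4 = 26)
L = -1781717/138 (L = -12911 - 1*(-1/138) = -12911 + 1/138 = -1781717/138 ≈ -12911.)
(L + p(-74, -11)) + K(53, 185) = (-1781717/138 + 26) + 185 = -1778129/138 + 185 = -1752599/138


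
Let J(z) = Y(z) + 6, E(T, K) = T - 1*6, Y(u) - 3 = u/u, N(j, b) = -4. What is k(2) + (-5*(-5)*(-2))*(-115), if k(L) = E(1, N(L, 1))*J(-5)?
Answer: 5700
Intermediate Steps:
Y(u) = 4 (Y(u) = 3 + u/u = 3 + 1 = 4)
E(T, K) = -6 + T (E(T, K) = T - 6 = -6 + T)
J(z) = 10 (J(z) = 4 + 6 = 10)
k(L) = -50 (k(L) = (-6 + 1)*10 = -5*10 = -50)
k(2) + (-5*(-5)*(-2))*(-115) = -50 + (-5*(-5)*(-2))*(-115) = -50 + (25*(-2))*(-115) = -50 - 50*(-115) = -50 + 5750 = 5700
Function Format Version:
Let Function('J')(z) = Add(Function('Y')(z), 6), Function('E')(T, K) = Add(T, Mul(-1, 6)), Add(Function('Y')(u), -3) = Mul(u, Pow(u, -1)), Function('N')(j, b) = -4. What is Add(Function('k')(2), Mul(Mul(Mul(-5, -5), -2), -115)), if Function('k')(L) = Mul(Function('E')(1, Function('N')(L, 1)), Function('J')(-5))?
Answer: 5700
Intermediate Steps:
Function('Y')(u) = 4 (Function('Y')(u) = Add(3, Mul(u, Pow(u, -1))) = Add(3, 1) = 4)
Function('E')(T, K) = Add(-6, T) (Function('E')(T, K) = Add(T, -6) = Add(-6, T))
Function('J')(z) = 10 (Function('J')(z) = Add(4, 6) = 10)
Function('k')(L) = -50 (Function('k')(L) = Mul(Add(-6, 1), 10) = Mul(-5, 10) = -50)
Add(Function('k')(2), Mul(Mul(Mul(-5, -5), -2), -115)) = Add(-50, Mul(Mul(Mul(-5, -5), -2), -115)) = Add(-50, Mul(Mul(25, -2), -115)) = Add(-50, Mul(-50, -115)) = Add(-50, 5750) = 5700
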